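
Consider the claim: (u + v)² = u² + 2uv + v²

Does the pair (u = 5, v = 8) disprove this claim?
No

Substituting u = 5, v = 8:
LHS = (5 + 8)² = 169
RHS = 5² + 2·5·8 + 8² = 169

The sides agree, so this pair does not disprove the claim.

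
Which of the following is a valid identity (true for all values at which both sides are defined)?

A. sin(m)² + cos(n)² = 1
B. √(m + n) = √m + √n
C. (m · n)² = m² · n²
A: fails at (0, 1) — LHS = cos(1)² ≈ 0.2919, RHS = 1.
B: fails at (4, 5) — LHS = 3, RHS = 2 + √(5) ≈ 4.236.
C: holds — e.g. at (3, 4), both sides equal 144.

Answer: C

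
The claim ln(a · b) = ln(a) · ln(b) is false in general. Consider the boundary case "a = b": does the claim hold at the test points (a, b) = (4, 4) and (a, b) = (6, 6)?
At (4, 4): LHS = ln(16) ≈ 2.773 ≠ RHS = ln(4)² ≈ 1.922
At (6, 6): LHS = ln(36) ≈ 3.584 ≠ RHS = ln(6)² ≈ 3.21

Answer: No, fails at both test points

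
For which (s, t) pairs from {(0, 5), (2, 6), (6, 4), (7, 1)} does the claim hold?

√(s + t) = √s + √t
(0, 5)

Testing each pair:
(0, 5): LHS = √(5) ≈ 2.236, RHS = √(5) ≈ 2.236 → holds
(2, 6): LHS = 2·√(2) ≈ 2.828, RHS = √(2) + √(6) ≈ 3.864 → fails
(6, 4): LHS = √(10) ≈ 3.162, RHS = 2 + √(6) ≈ 4.449 → fails
(7, 1): LHS = 2·√(2) ≈ 2.828, RHS = 1 + √(7) ≈ 3.646 → fails

1 of 4 pairs satisfies the claim.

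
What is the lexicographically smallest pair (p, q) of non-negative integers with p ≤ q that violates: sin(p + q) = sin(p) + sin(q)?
(p, q) = (1, 1)

Substituting (1, 1) into the claim:
LHS = sin(1 + 1) = sin(2) ≈ 0.9093
RHS = sin(1) + sin(1) = 2·sin(1) ≈ 1.683

Since LHS ≠ RHS, this pair disproves the claim, and no lexicographically smaller pair (p ≤ q, non-negative integers) does.

For instance (2, 4) is also a counterexample (LHS = sin(6) ≈ -0.2794, RHS = sin(4) + sin(2) ≈ 0.1525), but it's lexicographically larger.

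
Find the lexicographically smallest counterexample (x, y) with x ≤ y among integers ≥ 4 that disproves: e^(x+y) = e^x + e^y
Substituting (4, 4) into the claim:
LHS = e^(4+4) = e^8 ≈ 2981
RHS = e^4 + e^4 = 2·e^4 ≈ 109.2

Since LHS ≠ RHS, this pair disproves the claim, and no lexicographically smaller pair (x ≤ y, integers ≥ 4) does.

For instance (4, 10) is also a counterexample (LHS = e^14 ≈ 1202604.3, RHS = e^4 + e^10 ≈ 22081.1), but it's lexicographically larger.

Answer: (x, y) = (4, 4)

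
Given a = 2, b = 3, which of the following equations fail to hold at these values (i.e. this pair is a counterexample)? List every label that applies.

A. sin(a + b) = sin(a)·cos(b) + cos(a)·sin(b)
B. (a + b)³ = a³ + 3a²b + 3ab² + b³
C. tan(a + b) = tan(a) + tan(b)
C

Evaluating each claim at the given values:
A. LHS = sin(5) ≈ -0.9589, RHS = sin(2)·cos(3) + sin(3)·cos(2) ≈ -0.9589 → holds here (LHS = RHS)
B. LHS = 125, RHS = 125 → holds here (LHS = RHS)
C. LHS = tan(5) ≈ -3.381, RHS = tan(2) + tan(3) ≈ -2.328 → fails here (LHS ≠ RHS)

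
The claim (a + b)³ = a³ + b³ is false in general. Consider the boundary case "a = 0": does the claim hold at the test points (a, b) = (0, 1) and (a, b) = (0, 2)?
At (0, 1): LHS = 1, RHS = 1 → equal
At (0, 2): LHS = 8, RHS = 8 → equal

So the claim does hold at both of these boundary points, even though it is not an identity.

Answer: Yes, holds at both test points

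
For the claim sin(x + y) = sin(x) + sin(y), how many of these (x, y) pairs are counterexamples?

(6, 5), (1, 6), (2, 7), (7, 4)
4

Testing each pair:
(6, 5): LHS = sin(11) ≈ -1, RHS = sin(5) + sin(6) ≈ -1.238 → counterexample
(1, 6): LHS = sin(7) ≈ 0.657, RHS = sin(6) + sin(1) ≈ 0.5621 → counterexample
(2, 7): LHS = sin(9) ≈ 0.4121, RHS = sin(7) + sin(2) ≈ 1.566 → counterexample
(7, 4): LHS = sin(11) ≈ -1, RHS = sin(4) + sin(7) ≈ -0.09982 → counterexample

That makes 4 counterexamples.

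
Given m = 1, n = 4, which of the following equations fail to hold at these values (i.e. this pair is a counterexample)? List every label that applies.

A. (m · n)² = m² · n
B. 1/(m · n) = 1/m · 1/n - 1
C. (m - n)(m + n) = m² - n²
A, B

Evaluating each claim at the given values:
A. LHS = 16, RHS = 4 → fails here (LHS ≠ RHS)
B. LHS = 1/4, RHS = -3/4 → fails here (LHS ≠ RHS)
C. LHS = -15, RHS = -15 → holds here (LHS = RHS)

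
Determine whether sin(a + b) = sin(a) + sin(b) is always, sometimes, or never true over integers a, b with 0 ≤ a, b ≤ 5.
It holds at (a, b) = (0, 3) (both sides equal sin(3) ≈ 0.1411), but fails at (a, b) = (5, 5) (LHS = sin(10) ≈ -0.544, RHS = 2·sin(5) ≈ -1.918).

Answer: Sometimes true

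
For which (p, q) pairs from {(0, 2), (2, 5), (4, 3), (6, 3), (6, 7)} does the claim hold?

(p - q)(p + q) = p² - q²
Testing each pair:
(0, 2): LHS = -4, RHS = -4 → holds
(2, 5): LHS = -21, RHS = -21 → holds
(4, 3): LHS = 7, RHS = 7 → holds
(6, 3): LHS = 27, RHS = 27 → holds
(6, 7): LHS = -13, RHS = -13 → holds

Every pair satisfies the claim.

Answer: All pairs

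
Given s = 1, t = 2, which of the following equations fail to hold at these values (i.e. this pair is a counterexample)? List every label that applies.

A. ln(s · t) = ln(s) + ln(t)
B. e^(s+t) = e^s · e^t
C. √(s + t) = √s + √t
Evaluating each claim at the given values:
A. LHS = ln(2) ≈ 0.6931, RHS = ln(2) ≈ 0.6931 → holds here (LHS = RHS)
B. LHS = e^3 ≈ 20.09, RHS = e^3 ≈ 20.09 → holds here (LHS = RHS)
C. LHS = √(3) ≈ 1.732, RHS = 1 + √(2) ≈ 2.414 → fails here (LHS ≠ RHS)

Answer: C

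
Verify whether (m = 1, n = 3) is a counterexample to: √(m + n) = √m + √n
Substituting m = 1, n = 3:
LHS = √(1 + 3) = 2
RHS = √1 + √3 = 1 + √(3) ≈ 2.732

Since LHS ≠ RHS, this pair disproves the claim.

Answer: Yes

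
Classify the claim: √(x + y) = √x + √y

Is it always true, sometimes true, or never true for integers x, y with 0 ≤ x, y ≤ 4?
Sometimes true

It holds at (x, y) = (4, 0) (both sides equal 2), but fails at (x, y) = (2, 2) (LHS = 2, RHS = 2·√(2) ≈ 2.828).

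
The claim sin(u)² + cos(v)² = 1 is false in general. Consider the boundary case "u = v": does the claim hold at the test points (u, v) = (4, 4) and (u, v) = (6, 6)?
Yes, holds at both test points

At (4, 4): LHS = cos(4)² + sin(4)² = 1, RHS = 1 → equal
At (6, 6): LHS = sin(6)² + cos(6)² = 1, RHS = 1 → equal

So the claim does hold at both of these boundary points, even though it is not an identity.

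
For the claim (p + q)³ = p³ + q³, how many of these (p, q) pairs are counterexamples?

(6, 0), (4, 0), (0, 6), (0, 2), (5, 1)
Testing each pair:
(6, 0): LHS = 216, RHS = 216 → satisfies claim
(4, 0): LHS = 64, RHS = 64 → satisfies claim
(0, 6): LHS = 216, RHS = 216 → satisfies claim
(0, 2): LHS = 8, RHS = 8 → satisfies claim
(5, 1): LHS = 216, RHS = 126 → counterexample

That makes 1 counterexample.

Answer: 1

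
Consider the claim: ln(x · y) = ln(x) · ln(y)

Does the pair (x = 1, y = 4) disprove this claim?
Yes

Substituting x = 1, y = 4:
LHS = ln(1 · 4) = ln(4) ≈ 1.386
RHS = ln(1) · ln(4) = 0

Since LHS ≠ RHS, this pair disproves the claim.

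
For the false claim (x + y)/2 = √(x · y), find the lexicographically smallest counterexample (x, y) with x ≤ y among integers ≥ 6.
(x, y) = (6, 7)

At (6, 6): both sides equal 6, so it holds there.

Substituting (6, 7) into the claim:
LHS = (6 + 7)/2 = 13/2
RHS = √(6 · 7) = √(42) ≈ 6.481

Since LHS ≠ RHS, this pair disproves the claim, and no lexicographically smaller pair (x ≤ y, integers ≥ 6) does.

For instance (6, 13) is also a counterexample (LHS = 19/2, RHS = √(78) ≈ 8.832), but it's lexicographically larger.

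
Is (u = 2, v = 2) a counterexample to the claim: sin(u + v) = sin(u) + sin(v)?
Substituting u = 2, v = 2:
LHS = sin(2 + 2) = sin(4) ≈ -0.7568
RHS = sin(2) + sin(2) = 2·sin(2) ≈ 1.819

Since LHS ≠ RHS, this pair disproves the claim.

Answer: Yes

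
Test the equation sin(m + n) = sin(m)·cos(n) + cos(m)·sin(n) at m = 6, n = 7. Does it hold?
Substituting m = 6, n = 7:

LHS = sin(6 + 7) = sin(13) ≈ 0.4202
RHS = sin(6)·cos(7) + cos(6)·sin(7) = sin(6)·cos(7) + sin(7)·cos(6) ≈ 0.4202

LHS = RHS, so the equation holds at this point.

Answer: Holds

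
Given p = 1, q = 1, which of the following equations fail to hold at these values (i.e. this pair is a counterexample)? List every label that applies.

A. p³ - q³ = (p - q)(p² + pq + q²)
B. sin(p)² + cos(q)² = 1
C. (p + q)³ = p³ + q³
C

Evaluating each claim at the given values:
A. LHS = 0, RHS = 0 → holds here (LHS = RHS)
B. LHS = cos(1)² + sin(1)² = 1, RHS = 1 → holds here (LHS = RHS)
C. LHS = 8, RHS = 2 → fails here (LHS ≠ RHS)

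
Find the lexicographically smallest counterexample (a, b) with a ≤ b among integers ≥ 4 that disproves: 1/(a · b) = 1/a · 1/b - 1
(a, b) = (4, 4)

Substituting (4, 4) into the claim:
LHS = 1/(4 · 4) = 1/16
RHS = 1/4 · 1/4 - 1 = -15/16

Since LHS ≠ RHS, this pair disproves the claim, and no lexicographically smaller pair (a ≤ b, integers ≥ 4) does.

For instance (4, 6) is also a counterexample (LHS = 1/24, RHS = -23/24), but it's lexicographically larger.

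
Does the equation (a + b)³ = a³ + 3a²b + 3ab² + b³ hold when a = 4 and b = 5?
Holds

Substituting a = 4, b = 5:

LHS = (4 + 5)³ = 729
RHS = 4³ + 3·4²·5 + 3·4·5² + 5³ = 729

LHS = RHS, so the equation holds at this point.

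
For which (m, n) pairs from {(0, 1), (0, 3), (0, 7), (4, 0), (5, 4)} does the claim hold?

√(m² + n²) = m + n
Testing each pair:
(0, 1): LHS = 1, RHS = 1 → holds
(0, 3): LHS = 3, RHS = 3 → holds
(0, 7): LHS = 7, RHS = 7 → holds
(4, 0): LHS = 4, RHS = 4 → holds
(5, 4): LHS = √(41) ≈ 6.403, RHS = 9 → fails

4 of 5 pairs satisfy the claim.

Answer: (0, 1), (0, 3), (0, 7), (4, 0)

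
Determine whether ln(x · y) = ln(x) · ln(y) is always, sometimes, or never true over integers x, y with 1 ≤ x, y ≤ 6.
Sometimes true

It holds at (x, y) = (1, 1) (both sides equal 0), but fails at (x, y) = (4, 4) (LHS = ln(16) ≈ 2.773, RHS = ln(4)² ≈ 1.922).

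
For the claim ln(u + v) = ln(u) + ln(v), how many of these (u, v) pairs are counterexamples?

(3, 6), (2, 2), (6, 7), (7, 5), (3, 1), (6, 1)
Testing each pair:
(3, 6): LHS = ln(9) ≈ 2.197, RHS = ln(3) + ln(6) ≈ 2.89 → counterexample
(2, 2): LHS = ln(4) ≈ 1.386, RHS = 2·ln(2) ≈ 1.386 → satisfies claim
(6, 7): LHS = ln(13) ≈ 2.565, RHS = ln(6) + ln(7) ≈ 3.738 → counterexample
(7, 5): LHS = ln(12) ≈ 2.485, RHS = ln(5) + ln(7) ≈ 3.555 → counterexample
(3, 1): LHS = ln(4) ≈ 1.386, RHS = ln(3) ≈ 1.099 → counterexample
(6, 1): LHS = ln(7) ≈ 1.946, RHS = ln(6) ≈ 1.792 → counterexample

That makes 5 counterexamples.

Answer: 5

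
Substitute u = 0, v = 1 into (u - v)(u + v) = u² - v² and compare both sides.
LHS = (0 - 1)(0 + 1) = -1
RHS = 0² - 1² = -1

LHS = RHS: the two sides agree.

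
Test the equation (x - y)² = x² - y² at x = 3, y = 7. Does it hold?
Fails

Substituting x = 3, y = 7:

LHS = (3 - 7)² = 16
RHS = 3² - 7² = -40

LHS ≠ RHS, so the equation does not hold at this point.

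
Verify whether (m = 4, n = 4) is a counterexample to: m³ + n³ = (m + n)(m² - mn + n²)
Substituting m = 4, n = 4:
LHS = 4³ + 4³ = 128
RHS = (4 + 4)(4² - 4·4 + 4²) = 128

The sides agree, so this pair does not disprove the claim.

Answer: No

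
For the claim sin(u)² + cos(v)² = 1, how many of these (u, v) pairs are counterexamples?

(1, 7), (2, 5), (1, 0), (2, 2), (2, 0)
Testing each pair:
(1, 7): LHS = cos(7)² + sin(1)² ≈ 1.276, RHS = 1 → counterexample
(2, 5): LHS = cos(5)² + sin(2)² ≈ 0.9073, RHS = 1 → counterexample
(1, 0): LHS = sin(1)² + 1 ≈ 1.708, RHS = 1 → counterexample
(2, 2): LHS = cos(2)² + sin(2)² = 1, RHS = 1 → satisfies claim
(2, 0): LHS = sin(2)² + 1 ≈ 1.827, RHS = 1 → counterexample

That makes 4 counterexamples.

Answer: 4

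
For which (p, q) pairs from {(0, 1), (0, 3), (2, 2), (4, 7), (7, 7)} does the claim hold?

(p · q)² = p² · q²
Testing each pair:
(0, 1): LHS = 0, RHS = 0 → holds
(0, 3): LHS = 0, RHS = 0 → holds
(2, 2): LHS = 16, RHS = 16 → holds
(4, 7): LHS = 784, RHS = 784 → holds
(7, 7): LHS = 2401, RHS = 2401 → holds

Every pair satisfies the claim.

Answer: All pairs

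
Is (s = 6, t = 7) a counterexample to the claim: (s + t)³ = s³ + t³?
Yes

Substituting s = 6, t = 7:
LHS = (6 + 7)³ = 2197
RHS = 6³ + 7³ = 559

Since LHS ≠ RHS, this pair disproves the claim.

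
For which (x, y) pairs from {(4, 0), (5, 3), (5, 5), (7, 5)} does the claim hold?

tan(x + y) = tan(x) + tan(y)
Testing each pair:
(4, 0): LHS = tan(4) ≈ 1.158, RHS = tan(4) ≈ 1.158 → holds
(5, 3): LHS = tan(8) ≈ -6.8, RHS = tan(5) + tan(3) ≈ -3.523 → fails
(5, 5): LHS = tan(10) ≈ 0.6484, RHS = 2·tan(5) ≈ -6.761 → fails
(7, 5): LHS = tan(12) ≈ -0.6359, RHS = tan(5) + tan(7) ≈ -2.509 → fails

1 of 4 pairs satisfies the claim.

Answer: (4, 0)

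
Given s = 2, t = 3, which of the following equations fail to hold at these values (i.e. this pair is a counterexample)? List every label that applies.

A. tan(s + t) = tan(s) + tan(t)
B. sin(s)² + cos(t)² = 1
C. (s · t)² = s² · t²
Evaluating each claim at the given values:
A. LHS = tan(5) ≈ -3.381, RHS = tan(2) + tan(3) ≈ -2.328 → fails here (LHS ≠ RHS)
B. LHS = sin(2)² + cos(3)² ≈ 1.807, RHS = 1 → fails here (LHS ≠ RHS)
C. LHS = 36, RHS = 36 → holds here (LHS = RHS)

Answer: A, B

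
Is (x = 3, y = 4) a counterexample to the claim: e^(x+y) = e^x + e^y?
Yes

Substituting x = 3, y = 4:
LHS = e^(3+4) = e^7 ≈ 1097
RHS = e^3 + e^4 ≈ 74.68

Since LHS ≠ RHS, this pair disproves the claim.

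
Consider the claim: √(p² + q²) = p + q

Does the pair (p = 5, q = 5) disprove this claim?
Substituting p = 5, q = 5:
LHS = √(5² + 5²) = 5·√(2) ≈ 7.071
RHS = 5 + 5 = 10

Since LHS ≠ RHS, this pair disproves the claim.

Answer: Yes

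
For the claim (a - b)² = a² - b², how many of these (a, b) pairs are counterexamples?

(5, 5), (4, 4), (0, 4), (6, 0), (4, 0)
1

Testing each pair:
(5, 5): LHS = 0, RHS = 0 → satisfies claim
(4, 4): LHS = 0, RHS = 0 → satisfies claim
(0, 4): LHS = 16, RHS = -16 → counterexample
(6, 0): LHS = 36, RHS = 36 → satisfies claim
(4, 0): LHS = 16, RHS = 16 → satisfies claim

That makes 1 counterexample.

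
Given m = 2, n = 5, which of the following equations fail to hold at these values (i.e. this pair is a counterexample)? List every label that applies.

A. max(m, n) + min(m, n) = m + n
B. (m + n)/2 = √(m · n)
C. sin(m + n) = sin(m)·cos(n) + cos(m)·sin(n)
Evaluating each claim at the given values:
A. LHS = 7, RHS = 7 → holds here (LHS = RHS)
B. LHS = 7/2, RHS = √(10) ≈ 3.162 → fails here (LHS ≠ RHS)
C. LHS = sin(7) ≈ 0.657, RHS = sin(2)·cos(5) + sin(5)·cos(2) ≈ 0.657 → holds here (LHS = RHS)

Answer: B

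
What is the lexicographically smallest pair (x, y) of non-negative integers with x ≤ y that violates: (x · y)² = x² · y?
(x, y) = (1, 2)

At (0, 2): both sides equal 0, so it holds there.
At (0, 6): both sides equal 0, so it holds there.

Substituting (1, 2) into the claim:
LHS = (1 · 2)² = 4
RHS = 1² · 2 = 2

Since LHS ≠ RHS, this pair disproves the claim, and no lexicographically smaller pair (x ≤ y, non-negative integers) does.

For instance (3, 3) is also a counterexample (LHS = 81, RHS = 27), but it's lexicographically larger.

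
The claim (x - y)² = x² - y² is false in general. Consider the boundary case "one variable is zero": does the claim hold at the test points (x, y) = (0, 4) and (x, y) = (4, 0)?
Only at (4, 0)

At (0, 4): LHS = 16 ≠ RHS = -16
At (4, 0): LHS = 16, RHS = 16 → equal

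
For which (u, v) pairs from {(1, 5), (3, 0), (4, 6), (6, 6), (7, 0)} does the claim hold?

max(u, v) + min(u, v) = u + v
Testing each pair:
(1, 5): LHS = 6, RHS = 6 → holds
(3, 0): LHS = 3, RHS = 3 → holds
(4, 6): LHS = 10, RHS = 10 → holds
(6, 6): LHS = 12, RHS = 12 → holds
(7, 0): LHS = 7, RHS = 7 → holds

Every pair satisfies the claim.

Answer: All pairs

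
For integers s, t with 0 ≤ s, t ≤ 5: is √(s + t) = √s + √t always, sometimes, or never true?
Sometimes true

It holds at (s, t) = (0, 0) (both sides equal 0), but fails at (s, t) = (3, 5) (LHS = 2·√(2) ≈ 2.828, RHS = √(3) + √(5) ≈ 3.968).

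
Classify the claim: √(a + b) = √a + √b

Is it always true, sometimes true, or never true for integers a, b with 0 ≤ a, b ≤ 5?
Sometimes true

It holds at (a, b) = (0, 3) (both sides equal √(3) ≈ 1.732), but fails at (a, b) = (1, 3) (LHS = 2, RHS = 1 + √(3) ≈ 2.732).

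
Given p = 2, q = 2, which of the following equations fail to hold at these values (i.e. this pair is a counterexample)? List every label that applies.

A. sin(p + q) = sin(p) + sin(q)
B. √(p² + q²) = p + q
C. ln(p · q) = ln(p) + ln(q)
A, B

Evaluating each claim at the given values:
A. LHS = sin(4) ≈ -0.7568, RHS = 2·sin(2) ≈ 1.819 → fails here (LHS ≠ RHS)
B. LHS = 2·√(2) ≈ 2.828, RHS = 4 → fails here (LHS ≠ RHS)
C. LHS = ln(4) ≈ 1.386, RHS = 2·ln(2) ≈ 1.386 → holds here (LHS = RHS)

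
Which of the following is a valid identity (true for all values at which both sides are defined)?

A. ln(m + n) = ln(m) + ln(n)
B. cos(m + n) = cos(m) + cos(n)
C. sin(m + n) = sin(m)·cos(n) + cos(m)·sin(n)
A: fails at (5, 5) — LHS = ln(10) ≈ 2.303, RHS = 2·ln(5) ≈ 3.219.
B: fails at (2, 3) — LHS = cos(5) ≈ 0.2837, RHS = cos(3) + cos(2) ≈ -1.406.
C: holds — e.g. at (1, 2), both sides equal sin(3) ≈ 0.1411.

Answer: C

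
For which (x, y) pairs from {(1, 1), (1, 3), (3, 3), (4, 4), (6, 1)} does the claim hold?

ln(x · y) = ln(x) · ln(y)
Testing each pair:
(1, 1): LHS = 0, RHS = 0 → holds
(1, 3): LHS = ln(3) ≈ 1.099, RHS = 0 → fails
(3, 3): LHS = ln(9) ≈ 2.197, RHS = ln(3)² ≈ 1.207 → fails
(4, 4): LHS = ln(16) ≈ 2.773, RHS = ln(4)² ≈ 1.922 → fails
(6, 1): LHS = ln(6) ≈ 1.792, RHS = 0 → fails

1 of 5 pairs satisfies the claim.

Answer: (1, 1)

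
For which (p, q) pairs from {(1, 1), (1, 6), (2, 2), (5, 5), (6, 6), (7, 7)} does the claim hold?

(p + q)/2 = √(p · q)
Testing each pair:
(1, 1): LHS = 1, RHS = 1 → holds
(1, 6): LHS = 7/2, RHS = √(6) ≈ 2.449 → fails
(2, 2): LHS = 2, RHS = 2 → holds
(5, 5): LHS = 5, RHS = 5 → holds
(6, 6): LHS = 6, RHS = 6 → holds
(7, 7): LHS = 7, RHS = 7 → holds

5 of 6 pairs satisfy the claim.

Answer: (1, 1), (2, 2), (5, 5), (6, 6), (7, 7)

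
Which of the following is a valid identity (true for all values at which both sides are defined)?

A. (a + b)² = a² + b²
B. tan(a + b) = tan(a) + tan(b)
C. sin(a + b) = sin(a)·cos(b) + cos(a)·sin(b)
C

A: fails at (6, 7) — LHS = 169, RHS = 85.
B: fails at (2, 2) — LHS = tan(4) ≈ 1.158, RHS = 2·tan(2) ≈ -4.37.
C: holds — e.g. at (1, 1), both sides equal sin(2) ≈ 0.9093.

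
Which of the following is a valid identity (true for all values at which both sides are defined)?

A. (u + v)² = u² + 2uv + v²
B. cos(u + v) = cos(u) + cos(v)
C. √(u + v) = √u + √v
A: holds — e.g. at (2, 7), both sides equal 81.
B: fails at (5, 8) — LHS = cos(13) ≈ 0.9074, RHS = cos(8) + cos(5) ≈ 0.1382.
C: fails at (3, 3) — LHS = √(6) ≈ 2.449, RHS = 2·√(3) ≈ 3.464.

Answer: A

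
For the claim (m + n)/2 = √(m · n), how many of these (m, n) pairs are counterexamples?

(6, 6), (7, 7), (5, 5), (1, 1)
Testing each pair:
(6, 6): LHS = 6, RHS = 6 → satisfies claim
(7, 7): LHS = 7, RHS = 7 → satisfies claim
(5, 5): LHS = 5, RHS = 5 → satisfies claim
(1, 1): LHS = 1, RHS = 1 → satisfies claim

That makes 0 counterexamples.

Answer: 0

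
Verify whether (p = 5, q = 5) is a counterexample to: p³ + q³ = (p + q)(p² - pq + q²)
No

Substituting p = 5, q = 5:
LHS = 5³ + 5³ = 250
RHS = (5 + 5)(5² - 5·5 + 5²) = 250

The sides agree, so this pair does not disprove the claim.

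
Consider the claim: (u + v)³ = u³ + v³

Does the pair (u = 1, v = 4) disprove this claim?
Yes

Substituting u = 1, v = 4:
LHS = (1 + 4)³ = 125
RHS = 1³ + 4³ = 65

Since LHS ≠ RHS, this pair disproves the claim.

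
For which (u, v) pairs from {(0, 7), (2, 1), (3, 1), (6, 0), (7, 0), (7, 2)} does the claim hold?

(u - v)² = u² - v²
Testing each pair:
(0, 7): LHS = 49, RHS = -49 → fails
(2, 1): LHS = 1, RHS = 3 → fails
(3, 1): LHS = 4, RHS = 8 → fails
(6, 0): LHS = 36, RHS = 36 → holds
(7, 0): LHS = 49, RHS = 49 → holds
(7, 2): LHS = 25, RHS = 45 → fails

2 of 6 pairs satisfy the claim.

Answer: (6, 0), (7, 0)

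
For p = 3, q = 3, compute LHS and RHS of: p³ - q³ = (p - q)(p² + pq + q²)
LHS = 3³ - 3³ = 0
RHS = (3 - 3)(3² + 3·3 + 3²) = 0

LHS = RHS: the two sides agree.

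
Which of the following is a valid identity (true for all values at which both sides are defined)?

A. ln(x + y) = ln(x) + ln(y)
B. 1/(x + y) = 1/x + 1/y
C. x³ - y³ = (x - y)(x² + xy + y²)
C

A: fails at (5, 8) — LHS = ln(13) ≈ 2.565, RHS = ln(5) + ln(8) ≈ 3.689.
B: fails at (3, 3) — LHS = 1/6, RHS = 2/3.
C: holds — e.g. at (1, 5), both sides equal -124.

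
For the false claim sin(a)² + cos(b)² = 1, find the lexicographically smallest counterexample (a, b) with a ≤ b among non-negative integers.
(a, b) = (0, 1)

At (0, 0): both sides equal 1, so it holds there.

Substituting (0, 1) into the claim:
LHS = sin(0)² + cos(1)² = cos(1)² ≈ 0.2919
RHS = 1

Since LHS ≠ RHS, this pair disproves the claim, and no lexicographically smaller pair (a ≤ b, non-negative integers) does.

For instance (0, 6) is also a counterexample (LHS = cos(6)² ≈ 0.9219, RHS = 1), but it's lexicographically larger.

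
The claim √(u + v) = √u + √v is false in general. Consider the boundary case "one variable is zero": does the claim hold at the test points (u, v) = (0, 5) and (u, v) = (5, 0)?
At (0, 5): LHS = √(5) ≈ 2.236, RHS = √(5) ≈ 2.236 → equal
At (5, 0): LHS = √(5) ≈ 2.236, RHS = √(5) ≈ 2.236 → equal

So the claim does hold at both of these boundary points, even though it is not an identity.

Answer: Yes, holds at both test points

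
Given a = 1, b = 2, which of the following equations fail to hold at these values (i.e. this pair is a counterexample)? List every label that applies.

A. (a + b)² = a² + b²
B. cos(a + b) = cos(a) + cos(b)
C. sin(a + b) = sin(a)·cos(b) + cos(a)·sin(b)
A, B

Evaluating each claim at the given values:
A. LHS = 9, RHS = 5 → fails here (LHS ≠ RHS)
B. LHS = cos(3) ≈ -0.99, RHS = cos(2) + cos(1) ≈ 0.1242 → fails here (LHS ≠ RHS)
C. LHS = sin(3) ≈ 0.1411, RHS = sin(1)·cos(2) + sin(2)·cos(1) ≈ 0.1411 → holds here (LHS = RHS)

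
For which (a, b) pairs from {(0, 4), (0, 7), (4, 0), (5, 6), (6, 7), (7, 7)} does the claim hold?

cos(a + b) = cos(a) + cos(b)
None

Testing each pair:
(0, 4): LHS = cos(4) ≈ -0.6536, RHS = cos(4) + 1 ≈ 0.3464 → fails
(0, 7): LHS = cos(7) ≈ 0.7539, RHS = cos(7) + 1 ≈ 1.754 → fails
(4, 0): LHS = cos(4) ≈ -0.6536, RHS = cos(4) + 1 ≈ 0.3464 → fails
(5, 6): LHS = cos(11) ≈ 0.004426, RHS = cos(5) + cos(6) ≈ 1.244 → fails
(6, 7): LHS = cos(13) ≈ 0.9074, RHS = cos(7) + cos(6) ≈ 1.714 → fails
(7, 7): LHS = cos(14) ≈ 0.1367, RHS = 2·cos(7) ≈ 1.508 → fails

No pair satisfies the claim.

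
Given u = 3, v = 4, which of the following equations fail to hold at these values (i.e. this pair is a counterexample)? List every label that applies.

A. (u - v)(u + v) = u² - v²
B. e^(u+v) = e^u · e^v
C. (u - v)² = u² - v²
C

Evaluating each claim at the given values:
A. LHS = -7, RHS = -7 → holds here (LHS = RHS)
B. LHS = e^7 ≈ 1097, RHS = e^7 ≈ 1097 → holds here (LHS = RHS)
C. LHS = 1, RHS = -7 → fails here (LHS ≠ RHS)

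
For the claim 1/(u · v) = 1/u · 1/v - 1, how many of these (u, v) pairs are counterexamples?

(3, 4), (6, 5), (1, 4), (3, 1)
4

Testing each pair:
(3, 4): LHS = 1/12, RHS = -11/12 → counterexample
(6, 5): LHS = 1/30, RHS = -29/30 → counterexample
(1, 4): LHS = 1/4, RHS = -3/4 → counterexample
(3, 1): LHS = 1/3, RHS = -2/3 → counterexample

That makes 4 counterexamples.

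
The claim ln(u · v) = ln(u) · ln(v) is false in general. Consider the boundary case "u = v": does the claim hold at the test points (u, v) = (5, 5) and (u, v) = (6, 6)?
At (5, 5): LHS = ln(25) ≈ 3.219 ≠ RHS = ln(5)² ≈ 2.59
At (6, 6): LHS = ln(36) ≈ 3.584 ≠ RHS = ln(6)² ≈ 3.21

Answer: No, fails at both test points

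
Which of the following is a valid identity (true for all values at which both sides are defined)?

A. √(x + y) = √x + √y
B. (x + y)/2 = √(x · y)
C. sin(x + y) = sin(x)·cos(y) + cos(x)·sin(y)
A: fails at (1, 4) — LHS = √(5) ≈ 2.236, RHS = 3.
B: fails at (1, 3) — LHS = 2, RHS = √(3) ≈ 1.732.
C: holds — e.g. at (4, 4), both sides equal sin(8) ≈ 0.9894.

Answer: C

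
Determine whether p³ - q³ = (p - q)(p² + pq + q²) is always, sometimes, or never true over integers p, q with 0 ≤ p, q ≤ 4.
The identity holds for every pair in the range. For instance at (p, q) = (2, 2): both sides equal 0.

Answer: Always true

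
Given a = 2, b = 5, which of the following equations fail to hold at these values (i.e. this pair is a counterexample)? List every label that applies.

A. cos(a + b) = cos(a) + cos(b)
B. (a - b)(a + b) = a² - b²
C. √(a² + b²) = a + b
A, C

Evaluating each claim at the given values:
A. LHS = cos(7) ≈ 0.7539, RHS = cos(2) + cos(5) ≈ -0.1325 → fails here (LHS ≠ RHS)
B. LHS = -21, RHS = -21 → holds here (LHS = RHS)
C. LHS = √(29) ≈ 5.385, RHS = 7 → fails here (LHS ≠ RHS)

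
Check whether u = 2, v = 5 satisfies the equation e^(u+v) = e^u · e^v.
Holds

Substituting u = 2, v = 5:

LHS = e^(2+5) = e^7 ≈ 1097
RHS = e^2 · e^5 = e^7 ≈ 1097

LHS = RHS, so the equation holds at this point.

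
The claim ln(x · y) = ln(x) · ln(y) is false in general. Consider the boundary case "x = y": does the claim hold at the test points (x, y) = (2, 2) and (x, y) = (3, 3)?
No, fails at both test points

At (2, 2): LHS = ln(4) ≈ 1.386 ≠ RHS = ln(2)² ≈ 0.4805
At (3, 3): LHS = ln(9) ≈ 2.197 ≠ RHS = ln(3)² ≈ 1.207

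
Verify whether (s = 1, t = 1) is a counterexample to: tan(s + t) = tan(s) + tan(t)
Substituting s = 1, t = 1:
LHS = tan(1 + 1) = tan(2) ≈ -2.185
RHS = tan(1) + tan(1) = 2·tan(1) ≈ 3.115

Since LHS ≠ RHS, this pair disproves the claim.

Answer: Yes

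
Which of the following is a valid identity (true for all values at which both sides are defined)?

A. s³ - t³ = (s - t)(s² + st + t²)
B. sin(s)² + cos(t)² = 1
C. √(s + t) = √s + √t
A

A: holds — e.g. at (2, 7), both sides equal -335.
B: fails at (4, 5) — LHS = cos(5)² + sin(4)² ≈ 0.6532, RHS = 1.
C: fails at (2, 4) — LHS = √(6) ≈ 2.449, RHS = √(2) + 2 ≈ 3.414.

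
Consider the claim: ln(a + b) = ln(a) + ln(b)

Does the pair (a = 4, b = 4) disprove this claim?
Substituting a = 4, b = 4:
LHS = ln(4 + 4) = ln(8) ≈ 2.079
RHS = ln(4) + ln(4) = 2·ln(4) ≈ 2.773

Since LHS ≠ RHS, this pair disproves the claim.

Answer: Yes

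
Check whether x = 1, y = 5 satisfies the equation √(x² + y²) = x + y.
Substituting x = 1, y = 5:

LHS = √(1² + 5²) = √(26) ≈ 5.099
RHS = 1 + 5 = 6

LHS ≠ RHS, so the equation does not hold at this point.

Answer: Fails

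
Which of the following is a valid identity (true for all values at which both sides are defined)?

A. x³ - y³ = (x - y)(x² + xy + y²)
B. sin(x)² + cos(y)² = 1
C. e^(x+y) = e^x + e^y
A: holds — e.g. at (1, 1), both sides equal 0.
B: fails at (2, 3) — LHS = sin(2)² + cos(3)² ≈ 1.807, RHS = 1.
C: fails at (2, 7) — LHS = e^9 ≈ 8103, RHS = e^2 + e^7 ≈ 1104.

Answer: A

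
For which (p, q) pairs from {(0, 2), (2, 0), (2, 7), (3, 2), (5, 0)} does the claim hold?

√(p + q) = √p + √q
(0, 2), (2, 0), (5, 0)

Testing each pair:
(0, 2): LHS = √(2) ≈ 1.414, RHS = √(2) ≈ 1.414 → holds
(2, 0): LHS = √(2) ≈ 1.414, RHS = √(2) ≈ 1.414 → holds
(2, 7): LHS = 3, RHS = √(2) + √(7) ≈ 4.06 → fails
(3, 2): LHS = √(5) ≈ 2.236, RHS = √(2) + √(3) ≈ 3.146 → fails
(5, 0): LHS = √(5) ≈ 2.236, RHS = √(5) ≈ 2.236 → holds

3 of 5 pairs satisfy the claim.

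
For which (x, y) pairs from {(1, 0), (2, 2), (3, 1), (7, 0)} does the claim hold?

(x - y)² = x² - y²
Testing each pair:
(1, 0): LHS = 1, RHS = 1 → holds
(2, 2): LHS = 0, RHS = 0 → holds
(3, 1): LHS = 4, RHS = 8 → fails
(7, 0): LHS = 49, RHS = 49 → holds

3 of 4 pairs satisfy the claim.

Answer: (1, 0), (2, 2), (7, 0)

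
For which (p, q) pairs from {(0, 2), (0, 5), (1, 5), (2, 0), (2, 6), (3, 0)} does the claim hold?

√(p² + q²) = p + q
(0, 2), (0, 5), (2, 0), (3, 0)

Testing each pair:
(0, 2): LHS = 2, RHS = 2 → holds
(0, 5): LHS = 5, RHS = 5 → holds
(1, 5): LHS = √(26) ≈ 5.099, RHS = 6 → fails
(2, 0): LHS = 2, RHS = 2 → holds
(2, 6): LHS = 2·√(10) ≈ 6.325, RHS = 8 → fails
(3, 0): LHS = 3, RHS = 3 → holds

4 of 6 pairs satisfy the claim.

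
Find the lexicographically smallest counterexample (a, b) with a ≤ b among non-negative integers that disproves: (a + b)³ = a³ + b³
(a, b) = (1, 1)

Substituting (1, 1) into the claim:
LHS = (1 + 1)³ = 8
RHS = 1³ + 1³ = 2

Since LHS ≠ RHS, this pair disproves the claim, and no lexicographically smaller pair (a ≤ b, non-negative integers) does.

For instance (2, 5) is also a counterexample (LHS = 343, RHS = 133), but it's lexicographically larger.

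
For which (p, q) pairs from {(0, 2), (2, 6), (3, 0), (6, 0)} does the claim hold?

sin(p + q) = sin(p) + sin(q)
(0, 2), (3, 0), (6, 0)

Testing each pair:
(0, 2): LHS = sin(2) ≈ 0.9093, RHS = sin(2) ≈ 0.9093 → holds
(2, 6): LHS = sin(8) ≈ 0.9894, RHS = sin(6) + sin(2) ≈ 0.6299 → fails
(3, 0): LHS = sin(3) ≈ 0.1411, RHS = sin(3) ≈ 0.1411 → holds
(6, 0): LHS = sin(6) ≈ -0.2794, RHS = sin(6) ≈ -0.2794 → holds

3 of 4 pairs satisfy the claim.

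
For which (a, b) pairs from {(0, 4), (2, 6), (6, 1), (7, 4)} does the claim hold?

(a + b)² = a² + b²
Testing each pair:
(0, 4): LHS = 16, RHS = 16 → holds
(2, 6): LHS = 64, RHS = 40 → fails
(6, 1): LHS = 49, RHS = 37 → fails
(7, 4): LHS = 121, RHS = 65 → fails

1 of 4 pairs satisfies the claim.

Answer: (0, 4)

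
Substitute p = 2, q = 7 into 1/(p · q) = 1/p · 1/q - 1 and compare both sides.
LHS = 1/(2 · 7) = 1/14
RHS = 1/2 · 1/7 - 1 = -13/14

LHS ≠ RHS, so the equation does not hold here.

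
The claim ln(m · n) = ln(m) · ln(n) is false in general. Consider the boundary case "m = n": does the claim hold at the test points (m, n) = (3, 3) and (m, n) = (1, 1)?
Only at (1, 1)

At (3, 3): LHS = ln(9) ≈ 2.197 ≠ RHS = ln(3)² ≈ 1.207
At (1, 1): LHS = 0, RHS = 0 → equal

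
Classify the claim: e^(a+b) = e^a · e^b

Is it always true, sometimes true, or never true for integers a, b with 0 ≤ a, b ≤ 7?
The identity holds for every pair in the range. For instance at (a, b) = (0, 3): both sides equal e^3 ≈ 20.09.

Answer: Always true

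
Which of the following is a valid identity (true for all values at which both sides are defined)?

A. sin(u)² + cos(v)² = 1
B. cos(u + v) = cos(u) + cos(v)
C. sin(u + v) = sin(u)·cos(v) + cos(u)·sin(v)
C

A: fails at (5, 8) — LHS = cos(8)² + sin(5)² ≈ 0.9407, RHS = 1.
B: fails at (4, 5) — LHS = cos(9) ≈ -0.9111, RHS = cos(4) + cos(5) ≈ -0.37.
C: holds — e.g. at (1, 4), both sides equal sin(5) ≈ -0.9589.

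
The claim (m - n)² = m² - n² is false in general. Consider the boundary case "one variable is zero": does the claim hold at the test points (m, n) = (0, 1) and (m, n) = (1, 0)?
At (0, 1): LHS = 1 ≠ RHS = -1
At (1, 0): LHS = 1, RHS = 1 → equal

Answer: Only at (1, 0)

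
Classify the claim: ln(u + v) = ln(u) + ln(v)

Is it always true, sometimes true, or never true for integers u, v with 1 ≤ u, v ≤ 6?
It holds at (u, v) = (2, 2) (both sides equal ln(4) ≈ 1.386), but fails at (u, v) = (2, 5) (LHS = ln(7) ≈ 1.946, RHS = ln(2) + ln(5) ≈ 2.303).

Answer: Sometimes true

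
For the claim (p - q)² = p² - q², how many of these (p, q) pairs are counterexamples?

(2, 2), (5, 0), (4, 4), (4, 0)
0

Testing each pair:
(2, 2): LHS = 0, RHS = 0 → satisfies claim
(5, 0): LHS = 25, RHS = 25 → satisfies claim
(4, 4): LHS = 0, RHS = 0 → satisfies claim
(4, 0): LHS = 16, RHS = 16 → satisfies claim

That makes 0 counterexamples.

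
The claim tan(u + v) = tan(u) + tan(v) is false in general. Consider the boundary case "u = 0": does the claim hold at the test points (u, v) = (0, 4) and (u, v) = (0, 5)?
Yes, holds at both test points

At (0, 4): LHS = tan(4) ≈ 1.158, RHS = tan(4) ≈ 1.158 → equal
At (0, 5): LHS = tan(5) ≈ -3.381, RHS = tan(5) ≈ -3.381 → equal

So the claim does hold at both of these boundary points, even though it is not an identity.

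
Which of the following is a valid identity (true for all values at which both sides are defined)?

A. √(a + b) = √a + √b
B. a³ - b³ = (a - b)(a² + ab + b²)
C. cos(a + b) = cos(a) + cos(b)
B

A: fails at (3, 7) — LHS = √(10) ≈ 3.162, RHS = √(3) + √(7) ≈ 4.378.
B: holds — e.g. at (2, 3), both sides equal -19.
C: fails at (1, 1) — LHS = cos(2) ≈ -0.4161, RHS = 2·cos(1) ≈ 1.081.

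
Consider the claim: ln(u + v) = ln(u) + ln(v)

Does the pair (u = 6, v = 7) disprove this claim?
Yes

Substituting u = 6, v = 7:
LHS = ln(6 + 7) = ln(13) ≈ 2.565
RHS = ln(6) + ln(7) ≈ 3.738

Since LHS ≠ RHS, this pair disproves the claim.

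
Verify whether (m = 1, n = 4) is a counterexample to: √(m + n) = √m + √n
Yes

Substituting m = 1, n = 4:
LHS = √(1 + 4) = √(5) ≈ 2.236
RHS = √1 + √4 = 3

Since LHS ≠ RHS, this pair disproves the claim.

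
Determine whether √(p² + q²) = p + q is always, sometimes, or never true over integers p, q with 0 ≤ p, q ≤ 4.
It holds at (p, q) = (3, 0) (both sides equal 3), but fails at (p, q) = (3, 2) (LHS = √(13) ≈ 3.606, RHS = 5).

Answer: Sometimes true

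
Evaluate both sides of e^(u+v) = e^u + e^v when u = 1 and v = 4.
LHS = e^(1+4) = e^5 ≈ 148.4
RHS = e^1 + e^4 = e + e^4 ≈ 57.32

LHS ≠ RHS (they differ by about 91.1), so the equation does not hold here.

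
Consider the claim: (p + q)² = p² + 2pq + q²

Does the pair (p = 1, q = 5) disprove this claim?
No

Substituting p = 1, q = 5:
LHS = (1 + 5)² = 36
RHS = 1² + 2·1·5 + 5² = 36

The sides agree, so this pair does not disprove the claim.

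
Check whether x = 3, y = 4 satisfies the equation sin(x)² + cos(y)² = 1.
Fails

Substituting x = 3, y = 4:

LHS = sin(3)² + cos(4)² ≈ 0.4472
RHS = 1

LHS ≠ RHS, so the equation does not hold at this point.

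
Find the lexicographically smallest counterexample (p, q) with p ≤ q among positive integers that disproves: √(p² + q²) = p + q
Substituting (1, 1) into the claim:
LHS = √(1² + 1²) = √(2) ≈ 1.414
RHS = 1 + 1 = 2

Since LHS ≠ RHS, this pair disproves the claim, and no lexicographically smaller pair (p ≤ q, positive integers) does.

For instance (5, 7) is also a counterexample (LHS = √(74) ≈ 8.602, RHS = 12), but it's lexicographically larger.

Answer: (p, q) = (1, 1)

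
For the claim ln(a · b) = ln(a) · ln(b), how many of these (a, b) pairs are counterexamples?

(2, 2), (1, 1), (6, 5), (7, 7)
Testing each pair:
(2, 2): LHS = ln(4) ≈ 1.386, RHS = ln(2)² ≈ 0.4805 → counterexample
(1, 1): LHS = 0, RHS = 0 → satisfies claim
(6, 5): LHS = ln(30) ≈ 3.401, RHS = ln(5)·ln(6) ≈ 2.884 → counterexample
(7, 7): LHS = ln(49) ≈ 3.892, RHS = ln(7)² ≈ 3.787 → counterexample

That makes 3 counterexamples.

Answer: 3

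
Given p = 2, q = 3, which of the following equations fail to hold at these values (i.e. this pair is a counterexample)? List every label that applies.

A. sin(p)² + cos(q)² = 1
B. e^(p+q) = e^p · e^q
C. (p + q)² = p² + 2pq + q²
Evaluating each claim at the given values:
A. LHS = sin(2)² + cos(3)² ≈ 1.807, RHS = 1 → fails here (LHS ≠ RHS)
B. LHS = e^5 ≈ 148.4, RHS = e^5 ≈ 148.4 → holds here (LHS = RHS)
C. LHS = 25, RHS = 25 → holds here (LHS = RHS)

Answer: A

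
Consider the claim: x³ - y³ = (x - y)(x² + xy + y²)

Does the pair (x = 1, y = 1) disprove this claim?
No

Substituting x = 1, y = 1:
LHS = 1³ - 1³ = 0
RHS = (1 - 1)(1² + 1·1 + 1²) = 0

The sides agree, so this pair does not disprove the claim.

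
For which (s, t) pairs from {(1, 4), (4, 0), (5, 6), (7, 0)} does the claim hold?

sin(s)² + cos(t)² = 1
None

Testing each pair:
(1, 4): LHS = cos(4)² + sin(1)² ≈ 1.135, RHS = 1 → fails
(4, 0): LHS = sin(4)² + 1 ≈ 1.573, RHS = 1 → fails
(5, 6): LHS = sin(5)² + cos(6)² ≈ 1.841, RHS = 1 → fails
(7, 0): LHS = sin(7)² + 1 ≈ 1.432, RHS = 1 → fails

No pair satisfies the claim.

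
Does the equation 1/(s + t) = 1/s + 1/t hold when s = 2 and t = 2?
Substituting s = 2, t = 2:

LHS = 1/(2 + 2) = 1/4
RHS = 1/2 + 1/2 = 1

LHS ≠ RHS, so the equation does not hold at this point.

Answer: Fails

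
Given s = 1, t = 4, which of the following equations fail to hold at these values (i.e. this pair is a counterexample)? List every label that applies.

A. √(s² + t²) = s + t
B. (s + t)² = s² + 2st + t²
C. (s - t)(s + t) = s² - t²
Evaluating each claim at the given values:
A. LHS = √(17) ≈ 4.123, RHS = 5 → fails here (LHS ≠ RHS)
B. LHS = 25, RHS = 25 → holds here (LHS = RHS)
C. LHS = -15, RHS = -15 → holds here (LHS = RHS)

Answer: A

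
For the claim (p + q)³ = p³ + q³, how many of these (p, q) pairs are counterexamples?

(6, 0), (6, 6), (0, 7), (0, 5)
1

Testing each pair:
(6, 0): LHS = 216, RHS = 216 → satisfies claim
(6, 6): LHS = 1728, RHS = 432 → counterexample
(0, 7): LHS = 343, RHS = 343 → satisfies claim
(0, 5): LHS = 125, RHS = 125 → satisfies claim

That makes 1 counterexample.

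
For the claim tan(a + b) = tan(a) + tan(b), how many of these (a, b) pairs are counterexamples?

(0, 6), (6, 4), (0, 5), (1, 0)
1

Testing each pair:
(0, 6): LHS = tan(6) ≈ -0.291, RHS = tan(6) ≈ -0.291 → satisfies claim
(6, 4): LHS = tan(10) ≈ 0.6484, RHS = tan(6) + tan(4) ≈ 0.8668 → counterexample
(0, 5): LHS = tan(5) ≈ -3.381, RHS = tan(5) ≈ -3.381 → satisfies claim
(1, 0): LHS = tan(1) ≈ 1.557, RHS = tan(1) ≈ 1.557 → satisfies claim

That makes 1 counterexample.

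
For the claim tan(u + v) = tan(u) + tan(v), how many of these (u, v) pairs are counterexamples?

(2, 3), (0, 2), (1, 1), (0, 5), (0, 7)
2

Testing each pair:
(2, 3): LHS = tan(5) ≈ -3.381, RHS = tan(2) + tan(3) ≈ -2.328 → counterexample
(0, 2): LHS = tan(2) ≈ -2.185, RHS = tan(2) ≈ -2.185 → satisfies claim
(1, 1): LHS = tan(2) ≈ -2.185, RHS = 2·tan(1) ≈ 3.115 → counterexample
(0, 5): LHS = tan(5) ≈ -3.381, RHS = tan(5) ≈ -3.381 → satisfies claim
(0, 7): LHS = tan(7) ≈ 0.8714, RHS = tan(7) ≈ 0.8714 → satisfies claim

That makes 2 counterexamples.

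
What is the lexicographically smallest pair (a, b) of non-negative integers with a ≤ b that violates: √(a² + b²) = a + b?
At (0, 5): both sides equal 5, so it holds there.

Substituting (1, 1) into the claim:
LHS = √(1² + 1²) = √(2) ≈ 1.414
RHS = 1 + 1 = 2

Since LHS ≠ RHS, this pair disproves the claim, and no lexicographically smaller pair (a ≤ b, non-negative integers) does.

For instance (5, 5) is also a counterexample (LHS = 5·√(2) ≈ 7.071, RHS = 10), but it's lexicographically larger.

Answer: (a, b) = (1, 1)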